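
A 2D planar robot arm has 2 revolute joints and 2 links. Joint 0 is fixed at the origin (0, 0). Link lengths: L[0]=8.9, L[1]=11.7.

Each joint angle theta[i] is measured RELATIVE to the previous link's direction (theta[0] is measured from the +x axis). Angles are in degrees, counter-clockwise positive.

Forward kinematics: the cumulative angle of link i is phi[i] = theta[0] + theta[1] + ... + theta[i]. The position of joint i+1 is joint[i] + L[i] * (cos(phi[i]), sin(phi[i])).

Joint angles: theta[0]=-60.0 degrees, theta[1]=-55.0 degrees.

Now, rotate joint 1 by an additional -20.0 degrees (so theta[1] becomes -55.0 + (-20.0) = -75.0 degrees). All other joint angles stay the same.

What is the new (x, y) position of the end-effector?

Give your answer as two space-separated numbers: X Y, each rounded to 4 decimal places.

Answer: -3.8231 -15.9808

Derivation:
joint[0] = (0.0000, 0.0000)  (base)
link 0: phi[0] = -60 = -60 deg
  cos(-60 deg) = 0.5000, sin(-60 deg) = -0.8660
  joint[1] = (0.0000, 0.0000) + 8.9 * (0.5000, -0.8660) = (0.0000 + 4.4500, 0.0000 + -7.7076) = (4.4500, -7.7076)
link 1: phi[1] = -60 + -75 = -135 deg
  cos(-135 deg) = -0.7071, sin(-135 deg) = -0.7071
  joint[2] = (4.4500, -7.7076) + 11.7 * (-0.7071, -0.7071) = (4.4500 + -8.2731, -7.7076 + -8.2731) = (-3.8231, -15.9808)
End effector: (-3.8231, -15.9808)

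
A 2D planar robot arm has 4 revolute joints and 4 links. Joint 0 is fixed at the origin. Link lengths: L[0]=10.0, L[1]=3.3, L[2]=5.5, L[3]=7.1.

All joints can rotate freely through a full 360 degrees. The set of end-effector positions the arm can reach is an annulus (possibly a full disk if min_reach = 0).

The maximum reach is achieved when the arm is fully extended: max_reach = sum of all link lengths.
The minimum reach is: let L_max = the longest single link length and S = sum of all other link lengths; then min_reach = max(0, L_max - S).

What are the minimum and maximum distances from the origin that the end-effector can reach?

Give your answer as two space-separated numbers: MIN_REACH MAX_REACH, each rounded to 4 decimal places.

Link lengths: [10.0, 3.3, 5.5, 7.1]
max_reach = 10 + 3.3 + 5.5 + 7.1 = 25.9
L_max = max([10.0, 3.3, 5.5, 7.1]) = 10
S (sum of others) = 25.9 - 10 = 15.9
min_reach = max(0, 10 - 15.9) = max(0, -5.9) = 0

Answer: 0.0000 25.9000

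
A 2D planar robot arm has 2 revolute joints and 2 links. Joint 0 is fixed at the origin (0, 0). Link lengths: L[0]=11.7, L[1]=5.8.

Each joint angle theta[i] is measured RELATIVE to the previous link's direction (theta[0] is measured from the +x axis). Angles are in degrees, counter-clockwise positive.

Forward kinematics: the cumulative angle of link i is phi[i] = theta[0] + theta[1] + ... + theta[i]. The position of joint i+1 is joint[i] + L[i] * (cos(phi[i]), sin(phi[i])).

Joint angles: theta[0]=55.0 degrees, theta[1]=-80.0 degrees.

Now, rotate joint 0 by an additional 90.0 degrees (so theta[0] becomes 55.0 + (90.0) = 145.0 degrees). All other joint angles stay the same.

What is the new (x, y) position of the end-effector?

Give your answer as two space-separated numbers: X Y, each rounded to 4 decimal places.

joint[0] = (0.0000, 0.0000)  (base)
link 0: phi[0] = 145 = 145 deg
  cos(145 deg) = -0.8192, sin(145 deg) = 0.5736
  joint[1] = (0.0000, 0.0000) + 11.7 * (-0.8192, 0.5736) = (0.0000 + -9.5841, 0.0000 + 6.7108) = (-9.5841, 6.7108)
link 1: phi[1] = 145 + -80 = 65 deg
  cos(65 deg) = 0.4226, sin(65 deg) = 0.9063
  joint[2] = (-9.5841, 6.7108) + 5.8 * (0.4226, 0.9063) = (-9.5841 + 2.4512, 6.7108 + 5.2566) = (-7.1329, 11.9674)
End effector: (-7.1329, 11.9674)

Answer: -7.1329 11.9674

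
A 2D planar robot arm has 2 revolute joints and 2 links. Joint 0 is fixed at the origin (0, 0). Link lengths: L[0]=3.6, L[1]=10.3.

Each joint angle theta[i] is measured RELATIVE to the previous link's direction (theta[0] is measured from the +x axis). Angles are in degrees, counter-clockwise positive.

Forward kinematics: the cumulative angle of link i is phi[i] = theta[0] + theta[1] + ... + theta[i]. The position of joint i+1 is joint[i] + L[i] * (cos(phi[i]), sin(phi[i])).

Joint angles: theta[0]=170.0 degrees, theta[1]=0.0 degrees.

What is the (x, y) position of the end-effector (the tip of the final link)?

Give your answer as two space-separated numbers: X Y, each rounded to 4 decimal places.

joint[0] = (0.0000, 0.0000)  (base)
link 0: phi[0] = 170 = 170 deg
  cos(170 deg) = -0.9848, sin(170 deg) = 0.1736
  joint[1] = (0.0000, 0.0000) + 3.6 * (-0.9848, 0.1736) = (0.0000 + -3.5453, 0.0000 + 0.6251) = (-3.5453, 0.6251)
link 1: phi[1] = 170 + 0 = 170 deg
  cos(170 deg) = -0.9848, sin(170 deg) = 0.1736
  joint[2] = (-3.5453, 0.6251) + 10.3 * (-0.9848, 0.1736) = (-3.5453 + -10.1435, 0.6251 + 1.7886) = (-13.6888, 2.4137)
End effector: (-13.6888, 2.4137)

Answer: -13.6888 2.4137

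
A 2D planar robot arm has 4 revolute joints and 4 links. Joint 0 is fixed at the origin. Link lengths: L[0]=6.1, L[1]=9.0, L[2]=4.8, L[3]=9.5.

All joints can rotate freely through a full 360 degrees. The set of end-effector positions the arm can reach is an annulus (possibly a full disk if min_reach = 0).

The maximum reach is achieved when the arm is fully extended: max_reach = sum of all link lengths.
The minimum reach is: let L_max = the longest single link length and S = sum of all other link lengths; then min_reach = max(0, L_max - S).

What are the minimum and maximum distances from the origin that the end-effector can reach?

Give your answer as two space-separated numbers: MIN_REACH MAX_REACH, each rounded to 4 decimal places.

Answer: 0.0000 29.4000

Derivation:
Link lengths: [6.1, 9.0, 4.8, 9.5]
max_reach = 6.1 + 9 + 4.8 + 9.5 = 29.4
L_max = max([6.1, 9.0, 4.8, 9.5]) = 9.5
S (sum of others) = 29.4 - 9.5 = 19.9
min_reach = max(0, 9.5 - 19.9) = max(0, -10.4) = 0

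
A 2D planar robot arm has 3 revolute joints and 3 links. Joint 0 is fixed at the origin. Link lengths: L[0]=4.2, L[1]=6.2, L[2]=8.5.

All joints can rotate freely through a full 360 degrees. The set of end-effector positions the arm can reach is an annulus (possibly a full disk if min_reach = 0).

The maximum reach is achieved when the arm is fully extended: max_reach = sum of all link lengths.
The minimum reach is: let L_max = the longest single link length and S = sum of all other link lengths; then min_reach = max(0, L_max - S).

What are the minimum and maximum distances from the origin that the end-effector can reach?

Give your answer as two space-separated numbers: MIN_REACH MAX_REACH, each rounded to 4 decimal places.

Answer: 0.0000 18.9000

Derivation:
Link lengths: [4.2, 6.2, 8.5]
max_reach = 4.2 + 6.2 + 8.5 = 18.9
L_max = max([4.2, 6.2, 8.5]) = 8.5
S (sum of others) = 18.9 - 8.5 = 10.4
min_reach = max(0, 8.5 - 10.4) = max(0, -1.9) = 0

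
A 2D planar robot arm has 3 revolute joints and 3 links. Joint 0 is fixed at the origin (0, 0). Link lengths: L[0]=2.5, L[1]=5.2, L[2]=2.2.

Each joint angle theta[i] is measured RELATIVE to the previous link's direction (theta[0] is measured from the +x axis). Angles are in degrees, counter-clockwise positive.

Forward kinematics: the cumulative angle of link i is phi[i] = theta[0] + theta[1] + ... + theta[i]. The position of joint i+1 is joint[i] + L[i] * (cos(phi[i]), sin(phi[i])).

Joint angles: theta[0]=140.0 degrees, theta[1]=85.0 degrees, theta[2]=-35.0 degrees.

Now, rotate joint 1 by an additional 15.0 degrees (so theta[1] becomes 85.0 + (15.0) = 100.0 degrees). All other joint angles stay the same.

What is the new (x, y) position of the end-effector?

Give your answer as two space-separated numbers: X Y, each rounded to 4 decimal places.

Answer: -6.5090 -3.8261

Derivation:
joint[0] = (0.0000, 0.0000)  (base)
link 0: phi[0] = 140 = 140 deg
  cos(140 deg) = -0.7660, sin(140 deg) = 0.6428
  joint[1] = (0.0000, 0.0000) + 2.5 * (-0.7660, 0.6428) = (0.0000 + -1.9151, 0.0000 + 1.6070) = (-1.9151, 1.6070)
link 1: phi[1] = 140 + 100 = 240 deg
  cos(240 deg) = -0.5000, sin(240 deg) = -0.8660
  joint[2] = (-1.9151, 1.6070) + 5.2 * (-0.5000, -0.8660) = (-1.9151 + -2.6000, 1.6070 + -4.5033) = (-4.5151, -2.8964)
link 2: phi[2] = 140 + 100 + -35 = 205 deg
  cos(205 deg) = -0.9063, sin(205 deg) = -0.4226
  joint[3] = (-4.5151, -2.8964) + 2.2 * (-0.9063, -0.4226) = (-4.5151 + -1.9939, -2.8964 + -0.9298) = (-6.5090, -3.8261)
End effector: (-6.5090, -3.8261)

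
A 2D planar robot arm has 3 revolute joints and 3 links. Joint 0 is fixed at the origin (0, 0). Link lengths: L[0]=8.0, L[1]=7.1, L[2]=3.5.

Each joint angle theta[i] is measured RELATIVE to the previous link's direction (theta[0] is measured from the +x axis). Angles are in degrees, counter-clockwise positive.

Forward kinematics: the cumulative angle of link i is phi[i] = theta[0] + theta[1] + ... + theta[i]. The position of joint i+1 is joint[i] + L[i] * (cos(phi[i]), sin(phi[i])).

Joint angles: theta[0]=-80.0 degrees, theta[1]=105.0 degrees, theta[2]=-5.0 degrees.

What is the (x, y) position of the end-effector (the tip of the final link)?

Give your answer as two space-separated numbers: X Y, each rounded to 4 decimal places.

Answer: 11.1129 -3.6808

Derivation:
joint[0] = (0.0000, 0.0000)  (base)
link 0: phi[0] = -80 = -80 deg
  cos(-80 deg) = 0.1736, sin(-80 deg) = -0.9848
  joint[1] = (0.0000, 0.0000) + 8 * (0.1736, -0.9848) = (0.0000 + 1.3892, 0.0000 + -7.8785) = (1.3892, -7.8785)
link 1: phi[1] = -80 + 105 = 25 deg
  cos(25 deg) = 0.9063, sin(25 deg) = 0.4226
  joint[2] = (1.3892, -7.8785) + 7.1 * (0.9063, 0.4226) = (1.3892 + 6.4348, -7.8785 + 3.0006) = (7.8240, -4.8779)
link 2: phi[2] = -80 + 105 + -5 = 20 deg
  cos(20 deg) = 0.9397, sin(20 deg) = 0.3420
  joint[3] = (7.8240, -4.8779) + 3.5 * (0.9397, 0.3420) = (7.8240 + 3.2889, -4.8779 + 1.1971) = (11.1129, -3.6808)
End effector: (11.1129, -3.6808)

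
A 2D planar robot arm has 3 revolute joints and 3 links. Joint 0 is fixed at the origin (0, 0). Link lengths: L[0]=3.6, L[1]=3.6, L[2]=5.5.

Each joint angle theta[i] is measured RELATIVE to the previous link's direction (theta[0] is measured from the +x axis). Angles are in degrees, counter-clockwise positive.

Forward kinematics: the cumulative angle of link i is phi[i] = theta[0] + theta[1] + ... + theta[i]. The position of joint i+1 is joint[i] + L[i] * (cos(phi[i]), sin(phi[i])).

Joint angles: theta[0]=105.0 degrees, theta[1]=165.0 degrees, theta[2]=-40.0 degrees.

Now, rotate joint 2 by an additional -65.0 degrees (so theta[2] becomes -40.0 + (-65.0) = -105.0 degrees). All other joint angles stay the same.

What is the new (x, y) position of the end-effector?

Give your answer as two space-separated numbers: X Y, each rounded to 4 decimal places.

joint[0] = (0.0000, 0.0000)  (base)
link 0: phi[0] = 105 = 105 deg
  cos(105 deg) = -0.2588, sin(105 deg) = 0.9659
  joint[1] = (0.0000, 0.0000) + 3.6 * (-0.2588, 0.9659) = (0.0000 + -0.9317, 0.0000 + 3.4773) = (-0.9317, 3.4773)
link 1: phi[1] = 105 + 165 = 270 deg
  cos(270 deg) = -0.0000, sin(270 deg) = -1.0000
  joint[2] = (-0.9317, 3.4773) + 3.6 * (-0.0000, -1.0000) = (-0.9317 + -0.0000, 3.4773 + -3.6000) = (-0.9317, -0.1227)
link 2: phi[2] = 105 + 165 + -105 = 165 deg
  cos(165 deg) = -0.9659, sin(165 deg) = 0.2588
  joint[3] = (-0.9317, -0.1227) + 5.5 * (-0.9659, 0.2588) = (-0.9317 + -5.3126, -0.1227 + 1.4235) = (-6.2443, 1.3008)
End effector: (-6.2443, 1.3008)

Answer: -6.2443 1.3008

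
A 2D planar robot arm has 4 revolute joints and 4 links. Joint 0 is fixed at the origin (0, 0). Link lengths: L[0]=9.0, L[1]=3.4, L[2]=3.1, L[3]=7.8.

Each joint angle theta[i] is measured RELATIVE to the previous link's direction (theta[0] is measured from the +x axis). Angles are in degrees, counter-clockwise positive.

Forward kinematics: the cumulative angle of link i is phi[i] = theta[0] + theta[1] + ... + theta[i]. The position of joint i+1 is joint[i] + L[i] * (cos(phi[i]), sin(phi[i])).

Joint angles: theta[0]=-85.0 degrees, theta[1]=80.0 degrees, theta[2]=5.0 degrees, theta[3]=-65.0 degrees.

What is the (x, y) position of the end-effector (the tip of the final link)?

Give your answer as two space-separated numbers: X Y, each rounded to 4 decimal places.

joint[0] = (0.0000, 0.0000)  (base)
link 0: phi[0] = -85 = -85 deg
  cos(-85 deg) = 0.0872, sin(-85 deg) = -0.9962
  joint[1] = (0.0000, 0.0000) + 9 * (0.0872, -0.9962) = (0.0000 + 0.7844, 0.0000 + -8.9658) = (0.7844, -8.9658)
link 1: phi[1] = -85 + 80 = -5 deg
  cos(-5 deg) = 0.9962, sin(-5 deg) = -0.0872
  joint[2] = (0.7844, -8.9658) + 3.4 * (0.9962, -0.0872) = (0.7844 + 3.3871, -8.9658 + -0.2963) = (4.1715, -9.2621)
link 2: phi[2] = -85 + 80 + 5 = 0 deg
  cos(0 deg) = 1.0000, sin(0 deg) = 0.0000
  joint[3] = (4.1715, -9.2621) + 3.1 * (1.0000, 0.0000) = (4.1715 + 3.1000, -9.2621 + 0.0000) = (7.2715, -9.2621)
link 3: phi[3] = -85 + 80 + 5 + -65 = -65 deg
  cos(-65 deg) = 0.4226, sin(-65 deg) = -0.9063
  joint[4] = (7.2715, -9.2621) + 7.8 * (0.4226, -0.9063) = (7.2715 + 3.2964, -9.2621 + -7.0692) = (10.5679, -16.3313)
End effector: (10.5679, -16.3313)

Answer: 10.5679 -16.3313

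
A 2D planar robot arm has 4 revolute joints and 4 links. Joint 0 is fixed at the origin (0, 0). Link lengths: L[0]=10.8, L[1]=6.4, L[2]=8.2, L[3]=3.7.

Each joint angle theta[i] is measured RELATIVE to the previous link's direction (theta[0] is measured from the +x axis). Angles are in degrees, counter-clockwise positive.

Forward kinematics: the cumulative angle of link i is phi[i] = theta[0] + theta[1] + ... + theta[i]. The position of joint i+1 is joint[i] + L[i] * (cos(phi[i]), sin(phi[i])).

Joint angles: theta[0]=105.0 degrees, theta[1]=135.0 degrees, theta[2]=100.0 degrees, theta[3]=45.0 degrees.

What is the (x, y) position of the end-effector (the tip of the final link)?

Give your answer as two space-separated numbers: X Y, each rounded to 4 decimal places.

joint[0] = (0.0000, 0.0000)  (base)
link 0: phi[0] = 105 = 105 deg
  cos(105 deg) = -0.2588, sin(105 deg) = 0.9659
  joint[1] = (0.0000, 0.0000) + 10.8 * (-0.2588, 0.9659) = (0.0000 + -2.7952, 0.0000 + 10.4320) = (-2.7952, 10.4320)
link 1: phi[1] = 105 + 135 = 240 deg
  cos(240 deg) = -0.5000, sin(240 deg) = -0.8660
  joint[2] = (-2.7952, 10.4320) + 6.4 * (-0.5000, -0.8660) = (-2.7952 + -3.2000, 10.4320 + -5.5426) = (-5.9952, 4.8894)
link 2: phi[2] = 105 + 135 + 100 = 340 deg
  cos(340 deg) = 0.9397, sin(340 deg) = -0.3420
  joint[3] = (-5.9952, 4.8894) + 8.2 * (0.9397, -0.3420) = (-5.9952 + 7.7055, 4.8894 + -2.8046) = (1.7102, 2.0849)
link 3: phi[3] = 105 + 135 + 100 + 45 = 385 deg
  cos(385 deg) = 0.9063, sin(385 deg) = 0.4226
  joint[4] = (1.7102, 2.0849) + 3.7 * (0.9063, 0.4226) = (1.7102 + 3.3533, 2.0849 + 1.5637) = (5.0636, 3.6486)
End effector: (5.0636, 3.6486)

Answer: 5.0636 3.6486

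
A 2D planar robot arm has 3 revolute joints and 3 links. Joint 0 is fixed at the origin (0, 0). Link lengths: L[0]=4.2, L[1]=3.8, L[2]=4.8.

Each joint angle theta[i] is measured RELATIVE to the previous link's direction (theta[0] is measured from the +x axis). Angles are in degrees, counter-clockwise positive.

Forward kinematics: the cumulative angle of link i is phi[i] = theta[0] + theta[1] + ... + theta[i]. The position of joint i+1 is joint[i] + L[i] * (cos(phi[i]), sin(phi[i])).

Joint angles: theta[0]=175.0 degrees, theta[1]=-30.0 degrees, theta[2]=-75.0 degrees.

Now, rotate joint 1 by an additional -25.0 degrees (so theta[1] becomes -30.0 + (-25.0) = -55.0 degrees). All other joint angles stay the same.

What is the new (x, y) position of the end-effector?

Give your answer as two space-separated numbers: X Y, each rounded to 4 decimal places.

joint[0] = (0.0000, 0.0000)  (base)
link 0: phi[0] = 175 = 175 deg
  cos(175 deg) = -0.9962, sin(175 deg) = 0.0872
  joint[1] = (0.0000, 0.0000) + 4.2 * (-0.9962, 0.0872) = (0.0000 + -4.1840, 0.0000 + 0.3661) = (-4.1840, 0.3661)
link 1: phi[1] = 175 + -55 = 120 deg
  cos(120 deg) = -0.5000, sin(120 deg) = 0.8660
  joint[2] = (-4.1840, 0.3661) + 3.8 * (-0.5000, 0.8660) = (-4.1840 + -1.9000, 0.3661 + 3.2909) = (-6.0840, 3.6570)
link 2: phi[2] = 175 + -55 + -75 = 45 deg
  cos(45 deg) = 0.7071, sin(45 deg) = 0.7071
  joint[3] = (-6.0840, 3.6570) + 4.8 * (0.7071, 0.7071) = (-6.0840 + 3.3941, 3.6570 + 3.3941) = (-2.6899, 7.0511)
End effector: (-2.6899, 7.0511)

Answer: -2.6899 7.0511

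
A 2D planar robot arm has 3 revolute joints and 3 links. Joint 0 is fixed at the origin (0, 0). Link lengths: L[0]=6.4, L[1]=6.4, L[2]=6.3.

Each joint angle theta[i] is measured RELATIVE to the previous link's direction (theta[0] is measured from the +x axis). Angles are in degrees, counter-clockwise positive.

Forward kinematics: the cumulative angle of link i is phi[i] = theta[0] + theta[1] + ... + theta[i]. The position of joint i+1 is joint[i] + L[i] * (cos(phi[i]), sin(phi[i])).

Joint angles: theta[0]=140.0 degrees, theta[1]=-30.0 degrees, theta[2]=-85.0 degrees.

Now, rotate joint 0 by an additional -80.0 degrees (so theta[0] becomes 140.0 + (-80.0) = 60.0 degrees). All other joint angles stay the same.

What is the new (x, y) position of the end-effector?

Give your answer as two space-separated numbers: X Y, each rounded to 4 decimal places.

joint[0] = (0.0000, 0.0000)  (base)
link 0: phi[0] = 60 = 60 deg
  cos(60 deg) = 0.5000, sin(60 deg) = 0.8660
  joint[1] = (0.0000, 0.0000) + 6.4 * (0.5000, 0.8660) = (0.0000 + 3.2000, 0.0000 + 5.5426) = (3.2000, 5.5426)
link 1: phi[1] = 60 + -30 = 30 deg
  cos(30 deg) = 0.8660, sin(30 deg) = 0.5000
  joint[2] = (3.2000, 5.5426) + 6.4 * (0.8660, 0.5000) = (3.2000 + 5.5426, 5.5426 + 3.2000) = (8.7426, 8.7426)
link 2: phi[2] = 60 + -30 + -85 = -55 deg
  cos(-55 deg) = 0.5736, sin(-55 deg) = -0.8192
  joint[3] = (8.7426, 8.7426) + 6.3 * (0.5736, -0.8192) = (8.7426 + 3.6135, 8.7426 + -5.1607) = (12.3561, 3.5819)
End effector: (12.3561, 3.5819)

Answer: 12.3561 3.5819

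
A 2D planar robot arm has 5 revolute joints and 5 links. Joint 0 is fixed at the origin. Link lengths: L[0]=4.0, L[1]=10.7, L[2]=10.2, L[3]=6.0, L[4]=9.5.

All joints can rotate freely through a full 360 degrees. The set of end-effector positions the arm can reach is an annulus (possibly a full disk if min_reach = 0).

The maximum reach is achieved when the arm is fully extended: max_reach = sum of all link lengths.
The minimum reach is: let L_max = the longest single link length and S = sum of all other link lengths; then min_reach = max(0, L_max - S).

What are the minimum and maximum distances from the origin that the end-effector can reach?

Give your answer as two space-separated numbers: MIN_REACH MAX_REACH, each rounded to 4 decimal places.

Answer: 0.0000 40.4000

Derivation:
Link lengths: [4.0, 10.7, 10.2, 6.0, 9.5]
max_reach = 4 + 10.7 + 10.2 + 6 + 9.5 = 40.4
L_max = max([4.0, 10.7, 10.2, 6.0, 9.5]) = 10.7
S (sum of others) = 40.4 - 10.7 = 29.7
min_reach = max(0, 10.7 - 29.7) = max(0, -19) = 0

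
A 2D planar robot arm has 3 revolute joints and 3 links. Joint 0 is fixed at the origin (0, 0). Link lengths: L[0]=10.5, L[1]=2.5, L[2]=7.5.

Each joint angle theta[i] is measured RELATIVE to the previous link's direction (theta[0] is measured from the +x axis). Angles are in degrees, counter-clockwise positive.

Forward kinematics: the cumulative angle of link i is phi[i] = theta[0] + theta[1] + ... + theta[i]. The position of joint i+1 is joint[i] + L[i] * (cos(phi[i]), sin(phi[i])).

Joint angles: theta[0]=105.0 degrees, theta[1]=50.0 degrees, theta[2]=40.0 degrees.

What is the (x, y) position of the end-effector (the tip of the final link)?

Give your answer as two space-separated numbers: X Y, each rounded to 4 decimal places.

joint[0] = (0.0000, 0.0000)  (base)
link 0: phi[0] = 105 = 105 deg
  cos(105 deg) = -0.2588, sin(105 deg) = 0.9659
  joint[1] = (0.0000, 0.0000) + 10.5 * (-0.2588, 0.9659) = (0.0000 + -2.7176, 0.0000 + 10.1422) = (-2.7176, 10.1422)
link 1: phi[1] = 105 + 50 = 155 deg
  cos(155 deg) = -0.9063, sin(155 deg) = 0.4226
  joint[2] = (-2.7176, 10.1422) + 2.5 * (-0.9063, 0.4226) = (-2.7176 + -2.2658, 10.1422 + 1.0565) = (-4.9834, 11.1988)
link 2: phi[2] = 105 + 50 + 40 = 195 deg
  cos(195 deg) = -0.9659, sin(195 deg) = -0.2588
  joint[3] = (-4.9834, 11.1988) + 7.5 * (-0.9659, -0.2588) = (-4.9834 + -7.2444, 11.1988 + -1.9411) = (-12.2278, 9.2576)
End effector: (-12.2278, 9.2576)

Answer: -12.2278 9.2576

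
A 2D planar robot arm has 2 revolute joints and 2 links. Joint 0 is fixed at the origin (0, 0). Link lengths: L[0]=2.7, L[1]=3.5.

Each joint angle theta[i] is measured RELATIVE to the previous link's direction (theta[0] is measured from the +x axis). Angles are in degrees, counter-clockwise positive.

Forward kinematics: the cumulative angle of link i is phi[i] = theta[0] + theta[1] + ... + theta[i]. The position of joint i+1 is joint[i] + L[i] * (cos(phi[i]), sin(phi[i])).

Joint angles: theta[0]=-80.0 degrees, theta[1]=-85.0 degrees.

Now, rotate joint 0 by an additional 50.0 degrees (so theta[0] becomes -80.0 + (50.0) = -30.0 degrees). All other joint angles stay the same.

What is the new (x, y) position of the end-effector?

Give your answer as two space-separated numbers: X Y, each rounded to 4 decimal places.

joint[0] = (0.0000, 0.0000)  (base)
link 0: phi[0] = -30 = -30 deg
  cos(-30 deg) = 0.8660, sin(-30 deg) = -0.5000
  joint[1] = (0.0000, 0.0000) + 2.7 * (0.8660, -0.5000) = (0.0000 + 2.3383, 0.0000 + -1.3500) = (2.3383, -1.3500)
link 1: phi[1] = -30 + -85 = -115 deg
  cos(-115 deg) = -0.4226, sin(-115 deg) = -0.9063
  joint[2] = (2.3383, -1.3500) + 3.5 * (-0.4226, -0.9063) = (2.3383 + -1.4792, -1.3500 + -3.1721) = (0.8591, -4.5221)
End effector: (0.8591, -4.5221)

Answer: 0.8591 -4.5221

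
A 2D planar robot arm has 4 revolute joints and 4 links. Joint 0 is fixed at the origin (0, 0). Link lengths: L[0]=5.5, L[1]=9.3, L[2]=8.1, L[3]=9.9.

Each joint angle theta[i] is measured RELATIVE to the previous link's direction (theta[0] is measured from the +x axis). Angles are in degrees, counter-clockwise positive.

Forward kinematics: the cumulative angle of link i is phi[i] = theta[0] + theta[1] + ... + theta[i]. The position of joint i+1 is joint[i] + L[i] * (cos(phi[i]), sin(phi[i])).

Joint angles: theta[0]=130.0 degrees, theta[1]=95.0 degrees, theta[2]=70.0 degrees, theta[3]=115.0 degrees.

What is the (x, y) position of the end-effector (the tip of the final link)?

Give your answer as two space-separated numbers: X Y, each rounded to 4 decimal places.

Answer: -0.3246 -2.1201

Derivation:
joint[0] = (0.0000, 0.0000)  (base)
link 0: phi[0] = 130 = 130 deg
  cos(130 deg) = -0.6428, sin(130 deg) = 0.7660
  joint[1] = (0.0000, 0.0000) + 5.5 * (-0.6428, 0.7660) = (0.0000 + -3.5353, 0.0000 + 4.2132) = (-3.5353, 4.2132)
link 1: phi[1] = 130 + 95 = 225 deg
  cos(225 deg) = -0.7071, sin(225 deg) = -0.7071
  joint[2] = (-3.5353, 4.2132) + 9.3 * (-0.7071, -0.7071) = (-3.5353 + -6.5761, 4.2132 + -6.5761) = (-10.1114, -2.3628)
link 2: phi[2] = 130 + 95 + 70 = 295 deg
  cos(295 deg) = 0.4226, sin(295 deg) = -0.9063
  joint[3] = (-10.1114, -2.3628) + 8.1 * (0.4226, -0.9063) = (-10.1114 + 3.4232, -2.3628 + -7.3411) = (-6.6882, -9.7039)
link 3: phi[3] = 130 + 95 + 70 + 115 = 410 deg
  cos(410 deg) = 0.6428, sin(410 deg) = 0.7660
  joint[4] = (-6.6882, -9.7039) + 9.9 * (0.6428, 0.7660) = (-6.6882 + 6.3636, -9.7039 + 7.5838) = (-0.3246, -2.1201)
End effector: (-0.3246, -2.1201)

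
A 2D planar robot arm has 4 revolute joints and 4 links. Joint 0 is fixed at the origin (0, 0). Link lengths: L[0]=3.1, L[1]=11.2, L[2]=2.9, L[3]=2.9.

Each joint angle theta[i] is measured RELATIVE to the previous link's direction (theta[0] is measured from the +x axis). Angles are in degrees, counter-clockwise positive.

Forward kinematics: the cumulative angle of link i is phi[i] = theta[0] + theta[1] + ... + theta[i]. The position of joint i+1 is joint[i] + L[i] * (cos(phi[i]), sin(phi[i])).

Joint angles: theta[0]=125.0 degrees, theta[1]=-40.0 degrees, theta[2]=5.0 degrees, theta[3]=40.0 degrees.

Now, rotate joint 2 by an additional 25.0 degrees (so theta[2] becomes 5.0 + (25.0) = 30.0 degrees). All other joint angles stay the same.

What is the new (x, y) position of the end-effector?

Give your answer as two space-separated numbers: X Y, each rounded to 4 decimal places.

joint[0] = (0.0000, 0.0000)  (base)
link 0: phi[0] = 125 = 125 deg
  cos(125 deg) = -0.5736, sin(125 deg) = 0.8192
  joint[1] = (0.0000, 0.0000) + 3.1 * (-0.5736, 0.8192) = (0.0000 + -1.7781, 0.0000 + 2.5394) = (-1.7781, 2.5394)
link 1: phi[1] = 125 + -40 = 85 deg
  cos(85 deg) = 0.0872, sin(85 deg) = 0.9962
  joint[2] = (-1.7781, 2.5394) + 11.2 * (0.0872, 0.9962) = (-1.7781 + 0.9761, 2.5394 + 11.1574) = (-0.8019, 13.6968)
link 2: phi[2] = 125 + -40 + 30 = 115 deg
  cos(115 deg) = -0.4226, sin(115 deg) = 0.9063
  joint[3] = (-0.8019, 13.6968) + 2.9 * (-0.4226, 0.9063) = (-0.8019 + -1.2256, 13.6968 + 2.6283) = (-2.0275, 16.3250)
link 3: phi[3] = 125 + -40 + 30 + 40 = 155 deg
  cos(155 deg) = -0.9063, sin(155 deg) = 0.4226
  joint[4] = (-2.0275, 16.3250) + 2.9 * (-0.9063, 0.4226) = (-2.0275 + -2.6283, 16.3250 + 1.2256) = (-4.6558, 17.5506)
End effector: (-4.6558, 17.5506)

Answer: -4.6558 17.5506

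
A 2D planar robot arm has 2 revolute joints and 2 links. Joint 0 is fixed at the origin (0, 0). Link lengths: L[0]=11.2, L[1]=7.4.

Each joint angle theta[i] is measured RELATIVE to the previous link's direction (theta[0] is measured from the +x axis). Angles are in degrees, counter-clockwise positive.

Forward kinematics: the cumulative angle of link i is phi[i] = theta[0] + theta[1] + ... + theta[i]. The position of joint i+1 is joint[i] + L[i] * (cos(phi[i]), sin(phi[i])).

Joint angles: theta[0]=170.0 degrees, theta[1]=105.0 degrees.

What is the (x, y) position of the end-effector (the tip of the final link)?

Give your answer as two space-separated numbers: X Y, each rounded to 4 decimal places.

Answer: -10.3849 -5.4270

Derivation:
joint[0] = (0.0000, 0.0000)  (base)
link 0: phi[0] = 170 = 170 deg
  cos(170 deg) = -0.9848, sin(170 deg) = 0.1736
  joint[1] = (0.0000, 0.0000) + 11.2 * (-0.9848, 0.1736) = (0.0000 + -11.0298, 0.0000 + 1.9449) = (-11.0298, 1.9449)
link 1: phi[1] = 170 + 105 = 275 deg
  cos(275 deg) = 0.0872, sin(275 deg) = -0.9962
  joint[2] = (-11.0298, 1.9449) + 7.4 * (0.0872, -0.9962) = (-11.0298 + 0.6450, 1.9449 + -7.3718) = (-10.3849, -5.4270)
End effector: (-10.3849, -5.4270)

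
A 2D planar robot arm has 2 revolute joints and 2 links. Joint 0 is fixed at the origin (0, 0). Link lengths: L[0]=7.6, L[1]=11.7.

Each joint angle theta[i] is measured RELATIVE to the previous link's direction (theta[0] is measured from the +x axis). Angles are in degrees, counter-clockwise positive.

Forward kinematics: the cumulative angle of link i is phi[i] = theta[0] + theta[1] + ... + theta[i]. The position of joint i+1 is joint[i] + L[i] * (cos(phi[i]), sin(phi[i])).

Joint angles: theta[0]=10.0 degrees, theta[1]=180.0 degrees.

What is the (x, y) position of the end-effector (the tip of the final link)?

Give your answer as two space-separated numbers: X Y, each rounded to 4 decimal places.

joint[0] = (0.0000, 0.0000)  (base)
link 0: phi[0] = 10 = 10 deg
  cos(10 deg) = 0.9848, sin(10 deg) = 0.1736
  joint[1] = (0.0000, 0.0000) + 7.6 * (0.9848, 0.1736) = (0.0000 + 7.4845, 0.0000 + 1.3197) = (7.4845, 1.3197)
link 1: phi[1] = 10 + 180 = 190 deg
  cos(190 deg) = -0.9848, sin(190 deg) = -0.1736
  joint[2] = (7.4845, 1.3197) + 11.7 * (-0.9848, -0.1736) = (7.4845 + -11.5223, 1.3197 + -2.0317) = (-4.0377, -0.7120)
End effector: (-4.0377, -0.7120)

Answer: -4.0377 -0.7120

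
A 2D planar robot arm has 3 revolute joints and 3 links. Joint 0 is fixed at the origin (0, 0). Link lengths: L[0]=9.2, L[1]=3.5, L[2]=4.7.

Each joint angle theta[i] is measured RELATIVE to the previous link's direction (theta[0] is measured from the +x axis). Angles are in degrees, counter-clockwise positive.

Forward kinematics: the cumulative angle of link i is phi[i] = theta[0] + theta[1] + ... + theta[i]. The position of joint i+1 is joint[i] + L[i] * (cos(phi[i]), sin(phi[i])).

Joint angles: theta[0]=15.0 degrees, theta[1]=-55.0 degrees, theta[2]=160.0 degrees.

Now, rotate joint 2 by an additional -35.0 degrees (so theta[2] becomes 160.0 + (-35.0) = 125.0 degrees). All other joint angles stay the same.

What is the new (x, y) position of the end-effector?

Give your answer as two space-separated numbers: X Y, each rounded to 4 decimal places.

Answer: 11.9773 4.8135

Derivation:
joint[0] = (0.0000, 0.0000)  (base)
link 0: phi[0] = 15 = 15 deg
  cos(15 deg) = 0.9659, sin(15 deg) = 0.2588
  joint[1] = (0.0000, 0.0000) + 9.2 * (0.9659, 0.2588) = (0.0000 + 8.8865, 0.0000 + 2.3811) = (8.8865, 2.3811)
link 1: phi[1] = 15 + -55 = -40 deg
  cos(-40 deg) = 0.7660, sin(-40 deg) = -0.6428
  joint[2] = (8.8865, 2.3811) + 3.5 * (0.7660, -0.6428) = (8.8865 + 2.6812, 2.3811 + -2.2498) = (11.5677, 0.1314)
link 2: phi[2] = 15 + -55 + 125 = 85 deg
  cos(85 deg) = 0.0872, sin(85 deg) = 0.9962
  joint[3] = (11.5677, 0.1314) + 4.7 * (0.0872, 0.9962) = (11.5677 + 0.4096, 0.1314 + 4.6821) = (11.9773, 4.8135)
End effector: (11.9773, 4.8135)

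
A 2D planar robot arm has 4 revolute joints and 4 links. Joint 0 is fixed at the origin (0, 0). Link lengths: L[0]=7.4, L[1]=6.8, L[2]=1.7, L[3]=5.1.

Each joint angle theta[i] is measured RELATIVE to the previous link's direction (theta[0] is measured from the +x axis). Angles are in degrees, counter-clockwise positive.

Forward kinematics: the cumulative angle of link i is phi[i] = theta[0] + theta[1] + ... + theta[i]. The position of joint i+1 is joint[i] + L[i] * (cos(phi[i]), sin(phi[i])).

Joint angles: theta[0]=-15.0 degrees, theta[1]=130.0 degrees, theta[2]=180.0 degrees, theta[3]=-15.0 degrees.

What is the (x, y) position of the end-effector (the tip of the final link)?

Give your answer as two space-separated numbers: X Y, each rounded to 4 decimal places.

joint[0] = (0.0000, 0.0000)  (base)
link 0: phi[0] = -15 = -15 deg
  cos(-15 deg) = 0.9659, sin(-15 deg) = -0.2588
  joint[1] = (0.0000, 0.0000) + 7.4 * (0.9659, -0.2588) = (0.0000 + 7.1479, 0.0000 + -1.9153) = (7.1479, -1.9153)
link 1: phi[1] = -15 + 130 = 115 deg
  cos(115 deg) = -0.4226, sin(115 deg) = 0.9063
  joint[2] = (7.1479, -1.9153) + 6.8 * (-0.4226, 0.9063) = (7.1479 + -2.8738, -1.9153 + 6.1629) = (4.2740, 4.2476)
link 2: phi[2] = -15 + 130 + 180 = 295 deg
  cos(295 deg) = 0.4226, sin(295 deg) = -0.9063
  joint[3] = (4.2740, 4.2476) + 1.7 * (0.4226, -0.9063) = (4.2740 + 0.7185, 4.2476 + -1.5407) = (4.9925, 2.7069)
link 3: phi[3] = -15 + 130 + 180 + -15 = 280 deg
  cos(280 deg) = 0.1736, sin(280 deg) = -0.9848
  joint[4] = (4.9925, 2.7069) + 5.1 * (0.1736, -0.9848) = (4.9925 + 0.8856, 2.7069 + -5.0225) = (5.8781, -2.3156)
End effector: (5.8781, -2.3156)

Answer: 5.8781 -2.3156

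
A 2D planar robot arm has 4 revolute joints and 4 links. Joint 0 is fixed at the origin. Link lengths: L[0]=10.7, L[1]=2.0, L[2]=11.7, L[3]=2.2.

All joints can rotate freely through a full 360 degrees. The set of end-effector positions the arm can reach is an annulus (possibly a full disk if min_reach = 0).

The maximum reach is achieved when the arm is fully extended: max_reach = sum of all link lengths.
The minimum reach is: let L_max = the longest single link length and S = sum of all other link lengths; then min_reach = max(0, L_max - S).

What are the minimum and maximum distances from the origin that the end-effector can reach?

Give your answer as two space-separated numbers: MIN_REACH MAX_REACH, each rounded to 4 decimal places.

Link lengths: [10.7, 2.0, 11.7, 2.2]
max_reach = 10.7 + 2 + 11.7 + 2.2 = 26.6
L_max = max([10.7, 2.0, 11.7, 2.2]) = 11.7
S (sum of others) = 26.6 - 11.7 = 14.9
min_reach = max(0, 11.7 - 14.9) = max(0, -3.2) = 0

Answer: 0.0000 26.6000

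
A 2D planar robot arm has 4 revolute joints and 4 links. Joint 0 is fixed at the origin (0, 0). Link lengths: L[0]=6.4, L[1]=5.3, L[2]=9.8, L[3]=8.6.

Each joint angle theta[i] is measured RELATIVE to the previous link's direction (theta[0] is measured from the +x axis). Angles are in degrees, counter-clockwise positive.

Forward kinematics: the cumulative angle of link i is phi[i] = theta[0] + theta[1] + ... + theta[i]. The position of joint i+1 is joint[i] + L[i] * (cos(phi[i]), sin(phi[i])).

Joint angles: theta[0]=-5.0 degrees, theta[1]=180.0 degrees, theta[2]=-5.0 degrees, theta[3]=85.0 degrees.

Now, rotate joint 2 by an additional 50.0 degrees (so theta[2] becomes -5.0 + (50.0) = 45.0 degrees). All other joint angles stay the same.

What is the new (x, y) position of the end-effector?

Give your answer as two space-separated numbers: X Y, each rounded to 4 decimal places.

Answer: -1.4787 -13.4399

Derivation:
joint[0] = (0.0000, 0.0000)  (base)
link 0: phi[0] = -5 = -5 deg
  cos(-5 deg) = 0.9962, sin(-5 deg) = -0.0872
  joint[1] = (0.0000, 0.0000) + 6.4 * (0.9962, -0.0872) = (0.0000 + 6.3756, 0.0000 + -0.5578) = (6.3756, -0.5578)
link 1: phi[1] = -5 + 180 = 175 deg
  cos(175 deg) = -0.9962, sin(175 deg) = 0.0872
  joint[2] = (6.3756, -0.5578) + 5.3 * (-0.9962, 0.0872) = (6.3756 + -5.2798, -0.5578 + 0.4619) = (1.0958, -0.0959)
link 2: phi[2] = -5 + 180 + 45 = 220 deg
  cos(220 deg) = -0.7660, sin(220 deg) = -0.6428
  joint[3] = (1.0958, -0.0959) + 9.8 * (-0.7660, -0.6428) = (1.0958 + -7.5072, -0.0959 + -6.2993) = (-6.4114, -6.3952)
link 3: phi[3] = -5 + 180 + 45 + 85 = 305 deg
  cos(305 deg) = 0.5736, sin(305 deg) = -0.8192
  joint[4] = (-6.4114, -6.3952) + 8.6 * (0.5736, -0.8192) = (-6.4114 + 4.9328, -6.3952 + -7.0447) = (-1.4787, -13.4399)
End effector: (-1.4787, -13.4399)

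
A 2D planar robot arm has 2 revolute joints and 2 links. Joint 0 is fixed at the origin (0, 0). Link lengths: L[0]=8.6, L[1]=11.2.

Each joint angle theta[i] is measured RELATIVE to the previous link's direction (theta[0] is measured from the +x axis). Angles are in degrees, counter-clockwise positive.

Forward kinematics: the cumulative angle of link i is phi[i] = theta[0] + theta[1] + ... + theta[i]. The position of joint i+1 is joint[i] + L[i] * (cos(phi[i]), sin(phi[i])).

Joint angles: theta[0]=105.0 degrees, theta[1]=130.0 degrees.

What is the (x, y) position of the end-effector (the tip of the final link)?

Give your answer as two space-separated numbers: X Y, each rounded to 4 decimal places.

Answer: -8.6499 -0.8675

Derivation:
joint[0] = (0.0000, 0.0000)  (base)
link 0: phi[0] = 105 = 105 deg
  cos(105 deg) = -0.2588, sin(105 deg) = 0.9659
  joint[1] = (0.0000, 0.0000) + 8.6 * (-0.2588, 0.9659) = (0.0000 + -2.2258, 0.0000 + 8.3070) = (-2.2258, 8.3070)
link 1: phi[1] = 105 + 130 = 235 deg
  cos(235 deg) = -0.5736, sin(235 deg) = -0.8192
  joint[2] = (-2.2258, 8.3070) + 11.2 * (-0.5736, -0.8192) = (-2.2258 + -6.4241, 8.3070 + -9.1745) = (-8.6499, -0.8675)
End effector: (-8.6499, -0.8675)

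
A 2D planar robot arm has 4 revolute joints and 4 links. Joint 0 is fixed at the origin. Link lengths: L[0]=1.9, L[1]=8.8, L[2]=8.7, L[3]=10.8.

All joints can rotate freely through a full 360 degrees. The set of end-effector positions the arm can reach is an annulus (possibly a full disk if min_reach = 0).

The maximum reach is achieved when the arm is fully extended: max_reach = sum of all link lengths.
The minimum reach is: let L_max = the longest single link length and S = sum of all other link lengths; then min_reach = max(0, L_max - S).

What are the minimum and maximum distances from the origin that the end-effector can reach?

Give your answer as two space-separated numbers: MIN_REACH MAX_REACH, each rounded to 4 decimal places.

Link lengths: [1.9, 8.8, 8.7, 10.8]
max_reach = 1.9 + 8.8 + 8.7 + 10.8 = 30.2
L_max = max([1.9, 8.8, 8.7, 10.8]) = 10.8
S (sum of others) = 30.2 - 10.8 = 19.4
min_reach = max(0, 10.8 - 19.4) = max(0, -8.6) = 0

Answer: 0.0000 30.2000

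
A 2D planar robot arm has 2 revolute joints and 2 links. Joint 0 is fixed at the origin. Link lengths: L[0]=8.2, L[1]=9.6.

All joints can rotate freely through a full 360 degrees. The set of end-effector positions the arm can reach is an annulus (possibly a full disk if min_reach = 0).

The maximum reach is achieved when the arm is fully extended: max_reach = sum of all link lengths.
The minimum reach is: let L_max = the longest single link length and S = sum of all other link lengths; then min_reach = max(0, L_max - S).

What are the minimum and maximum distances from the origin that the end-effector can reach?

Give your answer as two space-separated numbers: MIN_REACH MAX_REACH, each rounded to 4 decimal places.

Answer: 1.4000 17.8000

Derivation:
Link lengths: [8.2, 9.6]
max_reach = 8.2 + 9.6 = 17.8
L_max = max([8.2, 9.6]) = 9.6
S (sum of others) = 17.8 - 9.6 = 8.2
min_reach = max(0, 9.6 - 8.2) = max(0, 1.4) = 1.4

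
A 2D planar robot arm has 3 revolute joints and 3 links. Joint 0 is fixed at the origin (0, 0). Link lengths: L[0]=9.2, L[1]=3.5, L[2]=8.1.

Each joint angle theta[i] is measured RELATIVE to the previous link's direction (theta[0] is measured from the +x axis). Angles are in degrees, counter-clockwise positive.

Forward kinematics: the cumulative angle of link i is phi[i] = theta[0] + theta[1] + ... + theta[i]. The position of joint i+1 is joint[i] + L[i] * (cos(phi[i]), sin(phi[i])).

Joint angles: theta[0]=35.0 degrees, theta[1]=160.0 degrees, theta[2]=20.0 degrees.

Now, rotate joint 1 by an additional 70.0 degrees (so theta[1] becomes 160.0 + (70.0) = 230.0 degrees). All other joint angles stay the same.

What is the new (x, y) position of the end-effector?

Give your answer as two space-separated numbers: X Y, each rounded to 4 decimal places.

Answer: 9.3276 -6.0338

Derivation:
joint[0] = (0.0000, 0.0000)  (base)
link 0: phi[0] = 35 = 35 deg
  cos(35 deg) = 0.8192, sin(35 deg) = 0.5736
  joint[1] = (0.0000, 0.0000) + 9.2 * (0.8192, 0.5736) = (0.0000 + 7.5362, 0.0000 + 5.2769) = (7.5362, 5.2769)
link 1: phi[1] = 35 + 230 = 265 deg
  cos(265 deg) = -0.0872, sin(265 deg) = -0.9962
  joint[2] = (7.5362, 5.2769) + 3.5 * (-0.0872, -0.9962) = (7.5362 + -0.3050, 5.2769 + -3.4867) = (7.2312, 1.7902)
link 2: phi[2] = 35 + 230 + 20 = 285 deg
  cos(285 deg) = 0.2588, sin(285 deg) = -0.9659
  joint[3] = (7.2312, 1.7902) + 8.1 * (0.2588, -0.9659) = (7.2312 + 2.0964, 1.7902 + -7.8240) = (9.3276, -6.0338)
End effector: (9.3276, -6.0338)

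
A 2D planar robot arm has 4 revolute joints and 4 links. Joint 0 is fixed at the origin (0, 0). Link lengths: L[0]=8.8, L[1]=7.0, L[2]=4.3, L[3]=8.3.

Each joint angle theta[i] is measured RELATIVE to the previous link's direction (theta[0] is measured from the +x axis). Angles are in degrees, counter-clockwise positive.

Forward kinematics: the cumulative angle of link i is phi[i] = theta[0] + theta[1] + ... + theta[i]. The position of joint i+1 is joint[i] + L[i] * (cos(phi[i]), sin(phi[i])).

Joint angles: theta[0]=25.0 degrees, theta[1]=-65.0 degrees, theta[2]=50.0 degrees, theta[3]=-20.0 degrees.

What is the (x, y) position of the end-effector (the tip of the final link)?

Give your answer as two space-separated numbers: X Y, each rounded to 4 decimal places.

Answer: 25.7464 -1.4751

Derivation:
joint[0] = (0.0000, 0.0000)  (base)
link 0: phi[0] = 25 = 25 deg
  cos(25 deg) = 0.9063, sin(25 deg) = 0.4226
  joint[1] = (0.0000, 0.0000) + 8.8 * (0.9063, 0.4226) = (0.0000 + 7.9755, 0.0000 + 3.7190) = (7.9755, 3.7190)
link 1: phi[1] = 25 + -65 = -40 deg
  cos(-40 deg) = 0.7660, sin(-40 deg) = -0.6428
  joint[2] = (7.9755, 3.7190) + 7 * (0.7660, -0.6428) = (7.9755 + 5.3623, 3.7190 + -4.4995) = (13.3378, -0.7805)
link 2: phi[2] = 25 + -65 + 50 = 10 deg
  cos(10 deg) = 0.9848, sin(10 deg) = 0.1736
  joint[3] = (13.3378, -0.7805) + 4.3 * (0.9848, 0.1736) = (13.3378 + 4.2347, -0.7805 + 0.7467) = (17.5725, -0.0338)
link 3: phi[3] = 25 + -65 + 50 + -20 = -10 deg
  cos(-10 deg) = 0.9848, sin(-10 deg) = -0.1736
  joint[4] = (17.5725, -0.0338) + 8.3 * (0.9848, -0.1736) = (17.5725 + 8.1739, -0.0338 + -1.4413) = (25.7464, -1.4751)
End effector: (25.7464, -1.4751)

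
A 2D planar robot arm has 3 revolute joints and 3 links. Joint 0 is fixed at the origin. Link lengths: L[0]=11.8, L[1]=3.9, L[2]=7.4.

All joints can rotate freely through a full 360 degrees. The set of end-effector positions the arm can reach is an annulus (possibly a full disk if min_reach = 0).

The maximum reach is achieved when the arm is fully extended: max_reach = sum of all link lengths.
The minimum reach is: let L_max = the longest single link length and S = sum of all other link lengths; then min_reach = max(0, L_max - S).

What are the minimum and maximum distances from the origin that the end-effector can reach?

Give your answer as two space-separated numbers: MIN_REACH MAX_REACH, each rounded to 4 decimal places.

Link lengths: [11.8, 3.9, 7.4]
max_reach = 11.8 + 3.9 + 7.4 = 23.1
L_max = max([11.8, 3.9, 7.4]) = 11.8
S (sum of others) = 23.1 - 11.8 = 11.3
min_reach = max(0, 11.8 - 11.3) = max(0, 0.5) = 0.5

Answer: 0.5000 23.1000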